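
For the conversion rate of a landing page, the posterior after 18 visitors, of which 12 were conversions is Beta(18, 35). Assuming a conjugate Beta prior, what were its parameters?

Under Beta–binomial conjugacy the posterior parameters are (a+s, b+f).
So a = 18 − 12 = 6 and b = 35 − 6 = 29.

Beta(6, 29)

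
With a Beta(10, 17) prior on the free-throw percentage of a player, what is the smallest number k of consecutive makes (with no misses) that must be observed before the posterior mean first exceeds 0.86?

After k makes and 0 misses the posterior is Beta(10+k, 17), with mean (10+k)/(10+17+k).
Set (10+k)/(27+k) > 0.86 and solve: k > (0.86·27 − 10)/(1 − 0.86) = 94.429.
The smallest integer exceeding 94.429 is 95, and checking k=95: (105)/(122) = 0.8607 > 0.86.

k = 95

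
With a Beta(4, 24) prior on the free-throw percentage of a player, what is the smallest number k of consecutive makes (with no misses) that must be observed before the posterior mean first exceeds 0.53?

k = 24

After k makes and 0 misses the posterior is Beta(4+k, 24), with mean (4+k)/(4+24+k).
Set (4+k)/(28+k) > 0.53 and solve: k > (0.53·28 − 4)/(1 − 0.53) = 23.064.
The smallest integer exceeding 23.064 is 24, and checking k=24: (28)/(52) = 0.5385 > 0.53.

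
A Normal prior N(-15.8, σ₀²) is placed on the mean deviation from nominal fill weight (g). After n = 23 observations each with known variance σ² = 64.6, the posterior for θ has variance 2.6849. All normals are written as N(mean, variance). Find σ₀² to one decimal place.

For the Normal–Normal model with known σ², precisions add: τ_n = τ₀ + n/σ².
So 1/σ₀² = 1/2.6849 − 23/64.6 = 0.372453 − 0.356037 = 0.016416.
Hence σ₀² = 1/0.016416 ≈ 60.9.

σ₀² = 60.9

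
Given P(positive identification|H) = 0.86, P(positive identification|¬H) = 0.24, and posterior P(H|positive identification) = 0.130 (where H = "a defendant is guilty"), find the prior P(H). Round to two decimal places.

P(H) = 0.04

In odds form, posterior odds = prior odds × likelihood ratio, so prior odds = posterior odds ÷ LR.
Posterior odds = 0.130/(1−0.130) = 0.1494. LR = 0.86/0.24 = 3.5833.
Prior odds = 0.1494/3.5833 = 0.0417, so P(H) = 0.0417/(1+0.0417) ≈ 0.04.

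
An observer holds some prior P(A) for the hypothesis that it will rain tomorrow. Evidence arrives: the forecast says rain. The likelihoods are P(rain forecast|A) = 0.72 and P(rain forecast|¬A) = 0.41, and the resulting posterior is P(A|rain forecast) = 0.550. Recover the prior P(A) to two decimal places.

Bayes' rule in odds form gives O(A|E) = O(A)·[P(E|A)/P(E|¬A)], hence O(A) = O(A|E)/LR.
Posterior odds = 0.550/(1−0.550) = 1.2222. LR = 0.72/0.41 = 1.7561.
Prior odds = 1.2222/1.7561 = 0.6960, so P(A) = 0.6960/(1+0.6960) ≈ 0.41.

P(A) = 0.41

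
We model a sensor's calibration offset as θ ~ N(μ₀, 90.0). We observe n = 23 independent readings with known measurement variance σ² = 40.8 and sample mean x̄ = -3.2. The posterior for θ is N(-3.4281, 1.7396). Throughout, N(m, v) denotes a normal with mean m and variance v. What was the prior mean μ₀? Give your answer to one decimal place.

The posterior mean is a precision-weighted average: μ_n = (τ₀μ₀ + τ_data·x̄)/(τ₀+τ_data), with τ₀=1/σ₀² and τ_data=n/σ².
Here τ₀ = 1/90.0 = 0.011111 and τ_data = 23/40.8 = 0.563725, so τ_n = 0.574836.
Rearranging for μ₀: μ₀ = (μ_n·τ_n − τ_data·x̄)/τ₀ = (-3.4281·0.574836 − 0.563725·-3.2) / 0.011111 = -0.166675/0.011111 ≈ -15.0.

μ₀ = -15.0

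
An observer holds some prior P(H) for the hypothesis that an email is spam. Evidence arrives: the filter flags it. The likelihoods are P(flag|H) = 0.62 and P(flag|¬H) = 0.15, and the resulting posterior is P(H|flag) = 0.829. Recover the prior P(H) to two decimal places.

P(H) = 0.54

Bayes' rule in odds form gives O(H|E) = O(H)·[P(E|H)/P(E|¬H)], hence O(H) = O(H|E)/LR.
Posterior odds = 0.829/(1−0.829) = 4.8480. LR = 0.62/0.15 = 4.1333.
Prior odds = 4.8480/4.1333 = 1.1729, so P(H) = 1.1729/(1+1.1729) ≈ 0.54.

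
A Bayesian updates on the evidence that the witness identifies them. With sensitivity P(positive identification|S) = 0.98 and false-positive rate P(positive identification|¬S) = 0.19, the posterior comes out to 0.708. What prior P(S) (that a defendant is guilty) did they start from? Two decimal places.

P(S) = 0.32

In odds form, posterior odds = prior odds × likelihood ratio, so prior odds = posterior odds ÷ LR.
Posterior odds = 0.708/(1−0.708) = 2.4247. LR = 0.98/0.19 = 5.1579.
Prior odds = 2.4247/5.1579 = 0.4701, so P(S) = 0.4701/(1+0.4701) ≈ 0.32.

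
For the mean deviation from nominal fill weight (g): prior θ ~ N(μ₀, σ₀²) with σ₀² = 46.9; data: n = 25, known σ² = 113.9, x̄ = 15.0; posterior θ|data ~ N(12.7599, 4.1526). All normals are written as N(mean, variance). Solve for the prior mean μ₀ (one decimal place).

The posterior mean is a precision-weighted average: μ_n = (τ₀μ₀ + τ_data·x̄)/(τ₀+τ_data), with τ₀=1/σ₀² and τ_data=n/σ².
Here τ₀ = 1/46.9 = 0.021322 and τ_data = 25/113.9 = 0.219491, so τ_n = 0.240813.
Rearranging for μ₀: μ₀ = (μ_n·τ_n − τ_data·x̄)/τ₀ = (12.7599·0.240813 − 0.219491·15.0) / 0.021322 = -0.219615/0.021322 ≈ -10.3.

μ₀ = -10.3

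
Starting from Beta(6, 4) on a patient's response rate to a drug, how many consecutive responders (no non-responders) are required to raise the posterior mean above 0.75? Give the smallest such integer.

k = 7

After k responders and 0 non-responders the posterior is Beta(6+k, 4), with mean (6+k)/(6+4+k).
Set (6+k)/(10+k) > 0.75 and solve: k > (0.75·10 − 6)/(1 − 0.75) = 6.000.
The smallest integer exceeding 6.000 is 7, and checking k=7: (13)/(17) = 0.7647 > 0.75.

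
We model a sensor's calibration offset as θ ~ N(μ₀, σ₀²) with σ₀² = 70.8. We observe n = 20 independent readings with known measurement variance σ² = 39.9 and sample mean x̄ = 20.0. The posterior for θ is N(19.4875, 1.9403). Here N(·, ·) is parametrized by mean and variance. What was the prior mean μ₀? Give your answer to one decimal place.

μ₀ = 1.3

With known observation variance, the Normal–Normal posterior has precision τ_n = τ₀ + n/σ² and mean μ_n = (τ₀μ₀ + (n/σ²)x̄)/τ_n.
Here τ₀ = 1/70.8 = 0.014124 and τ_data = 20/39.9 = 0.501253, so τ_n = 0.515377.
Rearranging for μ₀: μ₀ = (μ_n·τ_n − τ_data·x̄)/τ₀ = (19.4875·0.515377 − 0.501253·20.0) / 0.014124 = 0.018349/0.014124 ≈ 1.3.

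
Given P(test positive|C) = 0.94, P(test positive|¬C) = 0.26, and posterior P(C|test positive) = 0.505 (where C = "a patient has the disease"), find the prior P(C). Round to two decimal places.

P(C) = 0.22

In odds form, posterior odds = prior odds × likelihood ratio, so prior odds = posterior odds ÷ LR.
Posterior odds = 0.505/(1−0.505) = 1.0202. LR = 0.94/0.26 = 3.6154.
Prior odds = 1.0202/3.6154 = 0.2822, so P(C) = 0.2822/(1+0.2822) ≈ 0.22.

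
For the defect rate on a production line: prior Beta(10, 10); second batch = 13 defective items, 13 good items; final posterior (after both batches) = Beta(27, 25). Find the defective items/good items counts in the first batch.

4 defective items and 2 good items

Sequential conjugate updates are equivalent to a single update on the pooled data, so total successes = posterior α − prior α and total failures = posterior β − prior β.
Total across both batches: 27−10=17 defective items, 25−10=15 good items.
Subtract the second batch: 17−13=4 defective items and 15−13=2 good items.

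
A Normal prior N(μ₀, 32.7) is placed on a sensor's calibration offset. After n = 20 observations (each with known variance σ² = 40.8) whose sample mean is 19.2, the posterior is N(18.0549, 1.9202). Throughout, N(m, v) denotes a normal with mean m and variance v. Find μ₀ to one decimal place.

μ₀ = -0.3

The posterior mean is a precision-weighted average: μ_n = (τ₀μ₀ + τ_data·x̄)/(τ₀+τ_data), with τ₀=1/σ₀² and τ_data=n/σ².
Here τ₀ = 1/32.7 = 0.030581 and τ_data = 20/40.8 = 0.490196, so τ_n = 0.520777.
Rearranging for μ₀: μ₀ = (μ_n·τ_n − τ_data·x̄)/τ₀ = (18.0549·0.520777 − 0.490196·19.2) / 0.030581 = -0.009187/0.030581 ≈ -0.3.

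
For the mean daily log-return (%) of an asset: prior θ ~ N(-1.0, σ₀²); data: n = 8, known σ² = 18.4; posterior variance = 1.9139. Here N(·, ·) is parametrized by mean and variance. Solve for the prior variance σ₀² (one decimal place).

For the Normal–Normal model with known σ², precisions add: τ_n = τ₀ + n/σ².
So 1/σ₀² = 1/1.9139 − 8/18.4 = 0.522493 − 0.434783 = 0.087710.
Hence σ₀² = 1/0.087710 ≈ 11.4.

σ₀² = 11.4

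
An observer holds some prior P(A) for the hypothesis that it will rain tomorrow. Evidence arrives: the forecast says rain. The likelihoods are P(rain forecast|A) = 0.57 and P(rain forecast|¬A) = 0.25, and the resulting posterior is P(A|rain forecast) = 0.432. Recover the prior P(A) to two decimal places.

In odds form, posterior odds = prior odds × likelihood ratio, so prior odds = posterior odds ÷ LR.
Posterior odds = 0.432/(1−0.432) = 0.7606. LR = 0.57/0.25 = 2.2800.
Prior odds = 0.7606/2.2800 = 0.3336, so P(A) = 0.3336/(1+0.3336) ≈ 0.25.

P(A) = 0.25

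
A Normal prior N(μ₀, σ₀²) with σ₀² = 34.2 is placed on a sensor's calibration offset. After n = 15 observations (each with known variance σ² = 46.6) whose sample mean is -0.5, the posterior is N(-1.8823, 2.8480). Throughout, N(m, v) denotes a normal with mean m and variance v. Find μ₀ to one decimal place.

μ₀ = -17.1

With known observation variance, the Normal–Normal posterior has precision τ_n = τ₀ + n/σ² and mean μ_n = (τ₀μ₀ + (n/σ²)x̄)/τ_n.
Here τ₀ = 1/34.2 = 0.029240 and τ_data = 15/46.6 = 0.321888, so τ_n = 0.351128.
Rearranging for μ₀: μ₀ = (μ_n·τ_n − τ_data·x̄)/τ₀ = (-1.8823·0.351128 − 0.321888·-0.5) / 0.029240 = -0.499984/0.029240 ≈ -17.1.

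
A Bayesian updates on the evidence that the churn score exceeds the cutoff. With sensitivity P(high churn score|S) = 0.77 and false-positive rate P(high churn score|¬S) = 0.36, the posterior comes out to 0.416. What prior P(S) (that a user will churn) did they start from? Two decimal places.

P(S) = 0.25

Bayes' rule in odds form gives O(S|E) = O(S)·[P(E|S)/P(E|¬S)], hence O(S) = O(S|E)/LR.
Posterior odds = 0.416/(1−0.416) = 0.7123. LR = 0.77/0.36 = 2.1389.
Prior odds = 0.7123/2.1389 = 0.3330, so P(S) = 0.3330/(1+0.3330) ≈ 0.25.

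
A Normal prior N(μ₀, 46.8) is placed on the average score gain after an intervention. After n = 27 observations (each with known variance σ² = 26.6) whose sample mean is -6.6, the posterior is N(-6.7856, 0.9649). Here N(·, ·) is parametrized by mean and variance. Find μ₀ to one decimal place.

With known observation variance, the Normal–Normal posterior has precision τ_n = τ₀ + n/σ² and mean μ_n = (τ₀μ₀ + (n/σ²)x̄)/τ_n.
Here τ₀ = 1/46.8 = 0.021368 and τ_data = 27/26.6 = 1.015038, so τ_n = 1.036406.
Rearranging for μ₀: μ₀ = (μ_n·τ_n − τ_data·x̄)/τ₀ = (-6.7856·1.036406 − 1.015038·-6.6) / 0.021368 = -0.333386/0.021368 ≈ -15.6.

μ₀ = -15.6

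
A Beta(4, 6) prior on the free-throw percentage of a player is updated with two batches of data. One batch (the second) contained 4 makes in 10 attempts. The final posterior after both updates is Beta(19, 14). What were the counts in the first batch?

11 makes and 2 misses

Sequential conjugate updates are equivalent to a single update on the pooled data, so total successes = posterior α − prior α and total failures = posterior β − prior β.
Total across both batches: 19−4=15 makes, 14−6=8 misses.
Subtract the second batch: 15−4=11 makes and 8−6=2 misses.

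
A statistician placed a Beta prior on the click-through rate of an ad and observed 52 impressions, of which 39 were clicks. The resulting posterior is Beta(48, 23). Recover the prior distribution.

Beta(9, 10)

Under Beta–binomial conjugacy the posterior parameters are (a+s, b+f).
So a = 48 − 39 = 9 and b = 23 − 13 = 10.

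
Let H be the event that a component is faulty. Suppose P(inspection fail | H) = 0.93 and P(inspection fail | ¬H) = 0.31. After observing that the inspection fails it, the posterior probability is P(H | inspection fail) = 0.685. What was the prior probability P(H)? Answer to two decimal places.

In odds form, posterior odds = prior odds × likelihood ratio, so prior odds = posterior odds ÷ LR.
Posterior odds = 0.685/(1−0.685) = 2.1746. LR = 0.93/0.31 = 3.0000.
Prior odds = 2.1746/3.0000 = 0.7249, so P(H) = 0.7249/(1+0.7249) ≈ 0.42.

P(H) = 0.42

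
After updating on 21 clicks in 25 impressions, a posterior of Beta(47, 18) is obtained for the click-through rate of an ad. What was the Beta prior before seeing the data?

Beta(26, 14)

A Beta(a, b) prior with s successes and f failures in binomial data gives a Beta(a+s, b+f) posterior.
So a = 47 − 21 = 26 and b = 18 − 4 = 14.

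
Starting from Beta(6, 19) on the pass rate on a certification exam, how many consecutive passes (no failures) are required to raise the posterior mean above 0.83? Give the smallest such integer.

k = 87

After k passes and 0 failures the posterior is Beta(6+k, 19), with mean (6+k)/(6+19+k).
Set (6+k)/(25+k) > 0.83 and solve: k > (0.83·25 − 6)/(1 − 0.83) = 86.765.
The smallest integer exceeding 86.765 is 87.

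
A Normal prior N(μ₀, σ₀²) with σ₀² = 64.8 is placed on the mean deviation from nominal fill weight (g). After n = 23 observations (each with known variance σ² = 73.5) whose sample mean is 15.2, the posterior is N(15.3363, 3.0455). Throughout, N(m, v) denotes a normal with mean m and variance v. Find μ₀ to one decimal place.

μ₀ = 18.1

With known observation variance, the Normal–Normal posterior has precision τ_n = τ₀ + n/σ² and mean μ_n = (τ₀μ₀ + (n/σ²)x̄)/τ_n.
Here τ₀ = 1/64.8 = 0.015432 and τ_data = 23/73.5 = 0.312925, so τ_n = 0.328357.
Rearranging for μ₀: μ₀ = (μ_n·τ_n − τ_data·x̄)/τ₀ = (15.3363·0.328357 − 0.312925·15.2) / 0.015432 = 0.279321/0.015432 ≈ 18.1.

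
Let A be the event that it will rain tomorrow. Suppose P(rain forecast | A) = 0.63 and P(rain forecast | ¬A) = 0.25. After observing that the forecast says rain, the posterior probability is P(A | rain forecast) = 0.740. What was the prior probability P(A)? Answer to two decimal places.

In odds form, posterior odds = prior odds × likelihood ratio, so prior odds = posterior odds ÷ LR.
Posterior odds = 0.740/(1−0.740) = 2.8462. LR = 0.63/0.25 = 2.5200.
Prior odds = 2.8462/2.5200 = 1.1294, so P(A) = 1.1294/(1+1.1294) ≈ 0.53.

P(A) = 0.53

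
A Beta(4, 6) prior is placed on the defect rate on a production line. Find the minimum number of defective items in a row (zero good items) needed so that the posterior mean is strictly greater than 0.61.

After k defective items and 0 good items the posterior is Beta(4+k, 6), with mean (4+k)/(4+6+k).
Set (4+k)/(10+k) > 0.61 and solve: k > (0.61·10 − 4)/(1 − 0.61) = 5.385.
The smallest integer exceeding 5.385 is 6.

k = 6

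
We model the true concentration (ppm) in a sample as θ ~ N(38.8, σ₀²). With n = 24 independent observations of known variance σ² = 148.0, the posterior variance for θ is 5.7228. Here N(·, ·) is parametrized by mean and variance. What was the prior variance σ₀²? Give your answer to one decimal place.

σ₀² = 79.5

For the Normal–Normal model with known σ², precisions add: τ_n = τ₀ + n/σ².
So 1/σ₀² = 1/5.7228 − 24/148.0 = 0.174740 − 0.162162 = 0.012578.
Hence σ₀² = 1/0.012578 ≈ 79.5.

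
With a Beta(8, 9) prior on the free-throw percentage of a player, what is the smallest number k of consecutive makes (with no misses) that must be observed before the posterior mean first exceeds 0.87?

After k makes and 0 misses the posterior is Beta(8+k, 9), with mean (8+k)/(8+9+k).
Set (8+k)/(17+k) > 0.87 and solve: k > (0.87·17 − 8)/(1 − 0.87) = 52.231.
The smallest integer exceeding 52.231 is 53.

k = 53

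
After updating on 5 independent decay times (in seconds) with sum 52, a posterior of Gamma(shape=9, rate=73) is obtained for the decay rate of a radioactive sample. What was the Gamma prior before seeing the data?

For an exponential likelihood with a Gamma(α, β) prior on the rate, n observations with total T give posterior Gamma(α+n, β+T).
So α = 9 − 5 = 4 and β = 73 − 52 = 21.

Gamma(shape=4, rate=21)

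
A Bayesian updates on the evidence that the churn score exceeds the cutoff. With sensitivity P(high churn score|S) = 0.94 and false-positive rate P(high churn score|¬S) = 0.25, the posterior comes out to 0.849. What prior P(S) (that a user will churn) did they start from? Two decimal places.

Bayes' rule in odds form gives O(S|E) = O(S)·[P(E|S)/P(E|¬S)], hence O(S) = O(S|E)/LR.
Posterior odds = 0.849/(1−0.849) = 5.6225. LR = 0.94/0.25 = 3.7600.
Prior odds = 5.6225/3.7600 = 1.4953, so P(S) = 1.4953/(1+1.4953) ≈ 0.60.

P(S) = 0.60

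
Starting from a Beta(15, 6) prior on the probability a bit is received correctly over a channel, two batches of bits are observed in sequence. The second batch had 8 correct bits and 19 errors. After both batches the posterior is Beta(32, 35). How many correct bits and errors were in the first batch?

9 correct bits and 10 errors

Sequential conjugate updates are equivalent to a single update on the pooled data, so total successes = posterior α − prior α and total failures = posterior β − prior β.
Total across both batches: 32−15=17 correct bits, 35−6=29 errors.
Subtract the second batch: 17−8=9 correct bits and 29−19=10 errors.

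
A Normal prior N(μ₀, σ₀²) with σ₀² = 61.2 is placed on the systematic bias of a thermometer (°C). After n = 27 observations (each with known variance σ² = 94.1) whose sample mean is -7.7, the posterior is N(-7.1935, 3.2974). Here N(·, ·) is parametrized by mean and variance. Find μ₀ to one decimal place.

The posterior mean is a precision-weighted average: μ_n = (τ₀μ₀ + τ_data·x̄)/(τ₀+τ_data), with τ₀=1/σ₀² and τ_data=n/σ².
Here τ₀ = 1/61.2 = 0.016340 and τ_data = 27/94.1 = 0.286929, so τ_n = 0.303269.
Rearranging for μ₀: μ₀ = (μ_n·τ_n − τ_data·x̄)/τ₀ = (-7.1935·0.303269 − 0.286929·-7.7) / 0.016340 = 0.027788/0.016340 ≈ 1.7.

μ₀ = 1.7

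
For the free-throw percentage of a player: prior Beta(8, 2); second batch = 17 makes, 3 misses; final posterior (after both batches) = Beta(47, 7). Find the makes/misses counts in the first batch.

Sequential conjugate updates are equivalent to a single update on the pooled data, so total successes = posterior α − prior α and total failures = posterior β − prior β.
Total across both batches: 47−8=39 makes, 7−2=5 misses.
Subtract the second batch: 39−17=22 makes and 5−3=2 misses.

22 makes and 2 misses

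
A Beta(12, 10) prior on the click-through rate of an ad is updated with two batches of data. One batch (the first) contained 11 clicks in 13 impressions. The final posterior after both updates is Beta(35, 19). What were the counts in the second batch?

Because Beta–binomial updating is additive in the counts, the combined data contributed (α_post−α_prior, β_post−β_prior) successes and failures.
Total across both batches: 35−12=23 clicks, 19−10=9 non-clicks.
Subtract the first batch: 23−11=12 clicks and 9−2=7 non-clicks.

12 clicks and 7 non-clicks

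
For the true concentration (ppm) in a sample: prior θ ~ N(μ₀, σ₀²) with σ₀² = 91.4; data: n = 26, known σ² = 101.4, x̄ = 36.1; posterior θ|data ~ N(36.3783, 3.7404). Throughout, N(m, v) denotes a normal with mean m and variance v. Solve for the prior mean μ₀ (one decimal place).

μ₀ = 42.9

With known observation variance, the Normal–Normal posterior has precision τ_n = τ₀ + n/σ² and mean μ_n = (τ₀μ₀ + (n/σ²)x̄)/τ_n.
Here τ₀ = 1/91.4 = 0.010941 and τ_data = 26/101.4 = 0.256410, so τ_n = 0.267351.
Rearranging for μ₀: μ₀ = (μ_n·τ_n − τ_data·x̄)/τ₀ = (36.3783·0.267351 − 0.256410·36.1) / 0.010941 = 0.469374/0.010941 ≈ 42.9.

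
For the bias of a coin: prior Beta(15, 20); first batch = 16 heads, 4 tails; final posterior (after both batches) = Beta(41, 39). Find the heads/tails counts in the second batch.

Because Beta–binomial updating is additive in the counts, the combined data contributed (α_post−α_prior, β_post−β_prior) successes and failures.
Total across both batches: 41−15=26 heads, 39−20=19 tails.
Subtract the first batch: 26−16=10 heads and 19−4=15 tails.

10 heads and 15 tails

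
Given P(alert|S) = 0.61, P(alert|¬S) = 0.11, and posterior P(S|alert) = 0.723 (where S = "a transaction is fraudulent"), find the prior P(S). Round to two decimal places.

P(S) = 0.32

In odds form, posterior odds = prior odds × likelihood ratio, so prior odds = posterior odds ÷ LR.
Posterior odds = 0.723/(1−0.723) = 2.6101. LR = 0.61/0.11 = 5.5455.
Prior odds = 2.6101/5.5455 = 0.4707, so P(S) = 0.4707/(1+0.4707) ≈ 0.32.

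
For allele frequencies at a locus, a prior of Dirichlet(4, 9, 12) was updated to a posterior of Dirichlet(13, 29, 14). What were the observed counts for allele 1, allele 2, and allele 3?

For a Dirichlet(α) prior with multinomial counts c, the posterior is Dirichlet(α + c) componentwise.
Counts are posterior − prior componentwise: 13−4=9, 29−9=20, 14−12=2.

counts (9, 20, 2)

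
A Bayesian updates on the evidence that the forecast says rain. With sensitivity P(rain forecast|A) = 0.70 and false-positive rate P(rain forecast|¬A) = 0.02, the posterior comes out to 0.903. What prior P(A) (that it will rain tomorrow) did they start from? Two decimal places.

Bayes' rule in odds form gives O(A|E) = O(A)·[P(E|A)/P(E|¬A)], hence O(A) = O(A|E)/LR.
Posterior odds = 0.903/(1−0.903) = 9.3093. LR = 0.70/0.02 = 35.0000.
Prior odds = 9.3093/35.0000 = 0.2660, so P(A) = 0.2660/(1+0.2660) ≈ 0.21.

P(A) = 0.21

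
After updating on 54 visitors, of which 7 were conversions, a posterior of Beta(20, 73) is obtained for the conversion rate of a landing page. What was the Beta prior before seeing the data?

Beta is conjugate to the binomial likelihood: posterior = Beta(α+s, β+f).
Subtract the data counts: 20−7=13, 73−47=26.

Beta(13, 26)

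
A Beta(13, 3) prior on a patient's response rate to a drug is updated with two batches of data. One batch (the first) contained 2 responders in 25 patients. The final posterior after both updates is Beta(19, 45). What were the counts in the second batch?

Sequential conjugate updates are equivalent to a single update on the pooled data, so total successes = posterior α − prior α and total failures = posterior β − prior β.
Total across both batches: 19−13=6 responders, 45−3=42 non-responders.
Subtract the first batch: 6−2=4 responders and 42−23=19 non-responders.

4 responders and 19 non-responders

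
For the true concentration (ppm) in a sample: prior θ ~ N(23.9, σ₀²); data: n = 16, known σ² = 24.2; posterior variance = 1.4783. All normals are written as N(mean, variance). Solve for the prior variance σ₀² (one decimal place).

σ₀² = 65.4

Posterior precision equals prior precision plus data precision: 1/σ_n² = 1/σ₀² + n/σ².
So 1/σ₀² = 1/1.4783 − 16/24.2 = 0.676453 − 0.661157 = 0.015296.
Hence σ₀² = 1/0.015296 ≈ 65.4.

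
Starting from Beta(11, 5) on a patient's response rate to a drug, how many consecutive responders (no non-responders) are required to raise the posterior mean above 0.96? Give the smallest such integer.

After k responders and 0 non-responders the posterior is Beta(11+k, 5), with mean (11+k)/(11+5+k).
Set (11+k)/(16+k) > 0.96 and solve: k > (0.96·16 − 11)/(1 − 0.96) = 109.000.
The smallest integer exceeding 109.000 is 110.

k = 110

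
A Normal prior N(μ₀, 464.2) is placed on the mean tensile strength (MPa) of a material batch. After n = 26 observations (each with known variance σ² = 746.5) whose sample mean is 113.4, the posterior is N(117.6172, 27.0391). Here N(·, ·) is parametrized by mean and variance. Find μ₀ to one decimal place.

The posterior mean is a precision-weighted average: μ_n = (τ₀μ₀ + τ_data·x̄)/(τ₀+τ_data), with τ₀=1/σ₀² and τ_data=n/σ².
Here τ₀ = 1/464.2 = 0.002154 and τ_data = 26/746.5 = 0.034829, so τ_n = 0.036983.
Rearranging for μ₀: μ₀ = (μ_n·τ_n − τ_data·x̄)/τ₀ = (117.6172·0.036983 − 0.034829·113.4) / 0.002154 = 0.400228/0.002154 ≈ 185.8.

μ₀ = 185.8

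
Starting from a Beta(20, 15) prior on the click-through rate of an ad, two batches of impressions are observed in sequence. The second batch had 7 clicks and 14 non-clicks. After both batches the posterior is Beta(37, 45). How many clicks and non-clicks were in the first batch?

Sequential conjugate updates are equivalent to a single update on the pooled data, so total successes = posterior α − prior α and total failures = posterior β − prior β.
Total across both batches: 37−20=17 clicks, 45−15=30 non-clicks.
Subtract the second batch: 17−7=10 clicks and 30−14=16 non-clicks.

10 clicks and 16 non-clicks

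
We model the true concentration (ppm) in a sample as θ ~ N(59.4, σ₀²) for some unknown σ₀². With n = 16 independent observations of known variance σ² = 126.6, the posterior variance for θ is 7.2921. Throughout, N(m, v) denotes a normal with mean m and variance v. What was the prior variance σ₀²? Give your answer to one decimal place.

For the Normal–Normal model with known σ², precisions add: τ_n = τ₀ + n/σ².
So 1/σ₀² = 1/7.2921 − 16/126.6 = 0.137135 − 0.126382 = 0.010753.
Hence σ₀² = 1/0.010753 ≈ 93.0.

σ₀² = 93.0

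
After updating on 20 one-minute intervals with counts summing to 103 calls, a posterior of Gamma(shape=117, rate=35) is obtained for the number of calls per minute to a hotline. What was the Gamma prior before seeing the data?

Gamma–Poisson conjugacy: posterior shape = α + Σxᵢ, posterior rate = β + n.
So α = 117 − 103 = 14 and β = 35 − 20 = 15.

Gamma(shape=14, rate=15)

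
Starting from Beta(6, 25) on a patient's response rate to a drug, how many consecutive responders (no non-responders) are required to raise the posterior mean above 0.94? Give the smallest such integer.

After k responders and 0 non-responders the posterior is Beta(6+k, 25), with mean (6+k)/(6+25+k).
Set (6+k)/(31+k) > 0.94 and solve: k > (0.94·31 − 6)/(1 − 0.94) = 385.667.
The smallest integer exceeding 385.667 is 386.

k = 386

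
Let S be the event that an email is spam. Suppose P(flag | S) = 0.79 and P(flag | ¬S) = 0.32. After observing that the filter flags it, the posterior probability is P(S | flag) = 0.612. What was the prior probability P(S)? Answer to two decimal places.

P(S) = 0.39

In odds form, posterior odds = prior odds × likelihood ratio, so prior odds = posterior odds ÷ LR.
Posterior odds = 0.612/(1−0.612) = 1.5773. LR = 0.79/0.32 = 2.4688.
Prior odds = 1.5773/2.4688 = 0.6389, so P(S) = 0.6389/(1+0.6389) ≈ 0.39.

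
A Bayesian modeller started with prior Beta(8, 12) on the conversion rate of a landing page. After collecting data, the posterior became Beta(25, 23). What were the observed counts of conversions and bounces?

17 conversions and 11 bounces

Beta is conjugate to the binomial likelihood: posterior = Beta(α+s, β+f).
Match parameters: s=25−8=17, f=23−12=11.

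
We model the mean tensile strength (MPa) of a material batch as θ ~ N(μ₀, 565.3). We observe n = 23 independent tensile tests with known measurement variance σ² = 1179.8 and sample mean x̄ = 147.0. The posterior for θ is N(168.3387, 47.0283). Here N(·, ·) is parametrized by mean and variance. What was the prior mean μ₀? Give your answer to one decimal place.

With known observation variance, the Normal–Normal posterior has precision τ_n = τ₀ + n/σ² and mean μ_n = (τ₀μ₀ + (n/σ²)x̄)/τ_n.
Here τ₀ = 1/565.3 = 0.001769 and τ_data = 23/1179.8 = 0.019495, so τ_n = 0.021264.
Rearranging for μ₀: μ₀ = (μ_n·τ_n − τ_data·x̄)/τ₀ = (168.3387·0.021264 − 0.019495·147.0) / 0.001769 = 0.713789/0.001769 ≈ 403.5.

μ₀ = 403.5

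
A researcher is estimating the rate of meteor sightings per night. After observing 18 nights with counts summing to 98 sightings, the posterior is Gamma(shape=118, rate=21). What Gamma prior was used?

A Gamma(α, β) prior (rate parametrization) on a Poisson rate with n observations summing to S gives posterior Gamma(α+S, β+n).
So α = 118 − 98 = 20 and β = 21 − 18 = 3.

Gamma(shape=20, rate=3)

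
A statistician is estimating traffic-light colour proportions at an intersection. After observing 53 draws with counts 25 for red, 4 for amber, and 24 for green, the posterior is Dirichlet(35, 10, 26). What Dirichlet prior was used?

For a Dirichlet(α) prior with multinomial counts c, the posterior is Dirichlet(α + c) componentwise.
Subtract each count from the matching posterior parameter: 35−25=10, 10−4=6, 26−24=2.

Dirichlet(10, 6, 2)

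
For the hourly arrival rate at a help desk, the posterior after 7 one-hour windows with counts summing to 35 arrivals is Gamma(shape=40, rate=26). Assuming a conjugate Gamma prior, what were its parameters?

Gamma(shape=5, rate=19)

A Gamma(α, β) prior (rate parametrization) on a Poisson rate with n observations summing to S gives posterior Gamma(α+S, β+n).
So α = 40 − 35 = 5 and β = 26 − 7 = 19.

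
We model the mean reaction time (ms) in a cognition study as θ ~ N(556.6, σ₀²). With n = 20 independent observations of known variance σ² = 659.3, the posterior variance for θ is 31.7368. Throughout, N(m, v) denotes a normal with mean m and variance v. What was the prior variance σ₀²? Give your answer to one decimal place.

Posterior precision equals prior precision plus data precision: 1/σ_n² = 1/σ₀² + n/σ².
So 1/σ₀² = 1/31.7368 − 20/659.3 = 0.031509 − 0.030335 = 0.001174.
Hence σ₀² = 1/0.001174 ≈ 851.8.

σ₀² = 851.8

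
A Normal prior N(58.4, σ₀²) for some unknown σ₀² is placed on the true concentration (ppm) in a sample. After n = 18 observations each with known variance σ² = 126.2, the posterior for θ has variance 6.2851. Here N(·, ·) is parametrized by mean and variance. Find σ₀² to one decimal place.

σ₀² = 60.7

For the Normal–Normal model with known σ², precisions add: τ_n = τ₀ + n/σ².
So 1/σ₀² = 1/6.2851 − 18/126.2 = 0.159106 − 0.142631 = 0.016475.
Hence σ₀² = 1/0.016475 ≈ 60.7.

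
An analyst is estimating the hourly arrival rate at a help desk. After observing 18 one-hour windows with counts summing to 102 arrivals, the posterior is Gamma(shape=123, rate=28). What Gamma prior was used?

A Gamma(α, β) prior (rate parametrization) on a Poisson rate with n observations summing to S gives posterior Gamma(α+S, β+n).
So α = 123 − 102 = 21 and β = 28 − 18 = 10.

Gamma(shape=21, rate=10)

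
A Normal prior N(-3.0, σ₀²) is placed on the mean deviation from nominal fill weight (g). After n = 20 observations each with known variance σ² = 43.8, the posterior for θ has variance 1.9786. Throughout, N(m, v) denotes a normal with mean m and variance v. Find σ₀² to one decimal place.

σ₀² = 20.5

For the Normal–Normal model with known σ², precisions add: τ_n = τ₀ + n/σ².
So 1/σ₀² = 1/1.9786 − 20/43.8 = 0.505408 − 0.456621 = 0.048787.
Hence σ₀² = 1/0.048787 ≈ 20.5.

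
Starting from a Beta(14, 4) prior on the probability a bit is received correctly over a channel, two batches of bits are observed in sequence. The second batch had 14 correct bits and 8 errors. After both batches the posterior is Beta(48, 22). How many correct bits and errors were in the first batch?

20 correct bits and 10 errors

Sequential conjugate updates are equivalent to a single update on the pooled data, so total successes = posterior α − prior α and total failures = posterior β − prior β.
Total across both batches: 48−14=34 correct bits, 22−4=18 errors.
Subtract the second batch: 34−14=20 correct bits and 18−8=10 errors.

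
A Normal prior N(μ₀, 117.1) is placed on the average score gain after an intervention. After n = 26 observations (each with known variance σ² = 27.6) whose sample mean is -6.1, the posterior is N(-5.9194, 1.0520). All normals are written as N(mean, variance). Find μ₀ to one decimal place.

With known observation variance, the Normal–Normal posterior has precision τ_n = τ₀ + n/σ² and mean μ_n = (τ₀μ₀ + (n/σ²)x̄)/τ_n.
Here τ₀ = 1/117.1 = 0.008540 and τ_data = 26/27.6 = 0.942029, so τ_n = 0.950569.
Rearranging for μ₀: μ₀ = (μ_n·τ_n − τ_data·x̄)/τ₀ = (-5.9194·0.950569 − 0.942029·-6.1) / 0.008540 = 0.119579/0.008540 ≈ 14.0.

μ₀ = 14.0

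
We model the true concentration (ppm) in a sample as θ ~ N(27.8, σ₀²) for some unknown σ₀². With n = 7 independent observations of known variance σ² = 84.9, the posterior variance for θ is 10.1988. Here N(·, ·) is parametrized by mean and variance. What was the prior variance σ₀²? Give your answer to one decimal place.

Posterior precision equals prior precision plus data precision: 1/σ_n² = 1/σ₀² + n/σ².
So 1/σ₀² = 1/10.1988 − 7/84.9 = 0.098051 − 0.082450 = 0.015601.
Hence σ₀² = 1/0.015601 ≈ 64.1.

σ₀² = 64.1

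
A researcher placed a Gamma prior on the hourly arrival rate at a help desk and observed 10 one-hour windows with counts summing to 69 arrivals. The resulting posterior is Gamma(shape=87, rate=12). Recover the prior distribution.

Gamma(shape=18, rate=2)

Gamma–Poisson conjugacy: posterior shape = α + Σxᵢ, posterior rate = β + n.
So α = 87 − 69 = 18 and β = 12 − 10 = 2.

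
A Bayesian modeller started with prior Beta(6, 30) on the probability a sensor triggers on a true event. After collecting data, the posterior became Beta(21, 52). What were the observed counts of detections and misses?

15 detections and 22 misses

Under Beta–binomial conjugacy the posterior parameters are (α+s, β+f).
Match parameters: s=21−6=15, f=52−30=22.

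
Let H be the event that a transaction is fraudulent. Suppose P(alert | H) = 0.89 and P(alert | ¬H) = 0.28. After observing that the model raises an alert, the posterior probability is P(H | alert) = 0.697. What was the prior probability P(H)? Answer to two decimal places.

In odds form, posterior odds = prior odds × likelihood ratio, so prior odds = posterior odds ÷ LR.
Posterior odds = 0.697/(1−0.697) = 2.3003. LR = 0.89/0.28 = 3.1786.
Prior odds = 2.3003/3.1786 = 0.7237, so P(H) = 0.7237/(1+0.7237) ≈ 0.42.

P(H) = 0.42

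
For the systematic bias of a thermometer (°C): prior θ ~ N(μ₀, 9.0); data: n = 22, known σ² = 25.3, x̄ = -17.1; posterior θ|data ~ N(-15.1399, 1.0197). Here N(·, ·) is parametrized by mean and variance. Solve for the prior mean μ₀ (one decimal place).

μ₀ = 0.2

The posterior mean is a precision-weighted average: μ_n = (τ₀μ₀ + τ_data·x̄)/(τ₀+τ_data), with τ₀=1/σ₀² and τ_data=n/σ².
Here τ₀ = 1/9.0 = 0.111111 and τ_data = 22/25.3 = 0.869565, so τ_n = 0.980676.
Rearranging for μ₀: μ₀ = (μ_n·τ_n − τ_data·x̄)/τ₀ = (-15.1399·0.980676 − 0.869565·-17.1) / 0.111111 = 0.022225/0.111111 ≈ 0.2.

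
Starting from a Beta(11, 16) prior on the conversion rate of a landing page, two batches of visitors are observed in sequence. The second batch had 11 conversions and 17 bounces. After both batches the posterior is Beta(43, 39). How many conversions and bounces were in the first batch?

21 conversions and 6 bounces

Sequential conjugate updates are equivalent to a single update on the pooled data, so total successes = posterior α − prior α and total failures = posterior β − prior β.
Total across both batches: 43−11=32 conversions, 39−16=23 bounces.
Subtract the second batch: 32−11=21 conversions and 23−17=6 bounces.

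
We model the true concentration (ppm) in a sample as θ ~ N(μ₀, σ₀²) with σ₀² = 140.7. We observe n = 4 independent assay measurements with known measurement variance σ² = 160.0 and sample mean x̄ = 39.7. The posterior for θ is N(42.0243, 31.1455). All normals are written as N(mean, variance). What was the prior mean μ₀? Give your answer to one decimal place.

μ₀ = 50.2

With known observation variance, the Normal–Normal posterior has precision τ_n = τ₀ + n/σ² and mean μ_n = (τ₀μ₀ + (n/σ²)x̄)/τ_n.
Here τ₀ = 1/140.7 = 0.007107 and τ_data = 4/160.0 = 0.025000, so τ_n = 0.032107.
Rearranging for μ₀: μ₀ = (μ_n·τ_n − τ_data·x̄)/τ₀ = (42.0243·0.032107 − 0.025000·39.7) / 0.007107 = 0.356774/0.007107 ≈ 50.2.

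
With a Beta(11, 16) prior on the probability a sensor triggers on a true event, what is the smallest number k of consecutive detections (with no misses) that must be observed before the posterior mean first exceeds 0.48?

k = 4

After k detections and 0 misses the posterior is Beta(11+k, 16), with mean (11+k)/(11+16+k).
Set (11+k)/(27+k) > 0.48 and solve: k > (0.48·27 − 11)/(1 − 0.48) = 3.769.
The smallest integer exceeding 3.769 is 4, and checking k=4: (15)/(31) = 0.4839 > 0.48.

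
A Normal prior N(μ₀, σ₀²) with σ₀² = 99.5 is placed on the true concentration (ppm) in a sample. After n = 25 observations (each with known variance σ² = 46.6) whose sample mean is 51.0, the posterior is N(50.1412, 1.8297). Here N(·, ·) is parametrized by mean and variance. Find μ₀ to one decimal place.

The posterior mean is a precision-weighted average: μ_n = (τ₀μ₀ + τ_data·x̄)/(τ₀+τ_data), with τ₀=1/σ₀² and τ_data=n/σ².
Here τ₀ = 1/99.5 = 0.010050 and τ_data = 25/46.6 = 0.536481, so τ_n = 0.546531.
Rearranging for μ₀: μ₀ = (μ_n·τ_n − τ_data·x̄)/τ₀ = (50.1412·0.546531 − 0.536481·51.0) / 0.010050 = 0.043189/0.010050 ≈ 4.3.

μ₀ = 4.3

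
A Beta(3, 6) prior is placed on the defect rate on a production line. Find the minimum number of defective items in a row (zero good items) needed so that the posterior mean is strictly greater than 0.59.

After k defective items and 0 good items the posterior is Beta(3+k, 6), with mean (3+k)/(3+6+k).
Set (3+k)/(9+k) > 0.59 and solve: k > (0.59·9 − 3)/(1 − 0.59) = 5.634.
The smallest integer exceeding 5.634 is 6.

k = 6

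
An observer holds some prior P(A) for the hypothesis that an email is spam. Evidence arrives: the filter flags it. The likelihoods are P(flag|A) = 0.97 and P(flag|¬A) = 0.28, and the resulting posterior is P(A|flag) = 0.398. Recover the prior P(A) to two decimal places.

P(A) = 0.16

Bayes' rule in odds form gives O(A|E) = O(A)·[P(E|A)/P(E|¬A)], hence O(A) = O(A|E)/LR.
Posterior odds = 0.398/(1−0.398) = 0.6611. LR = 0.97/0.28 = 3.4643.
Prior odds = 0.6611/3.4643 = 0.1908, so P(A) = 0.1908/(1+0.1908) ≈ 0.16.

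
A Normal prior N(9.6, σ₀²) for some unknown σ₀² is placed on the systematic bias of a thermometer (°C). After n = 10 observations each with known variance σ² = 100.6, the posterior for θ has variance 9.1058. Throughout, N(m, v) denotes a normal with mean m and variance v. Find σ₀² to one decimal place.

σ₀² = 96.0

Posterior precision equals prior precision plus data precision: 1/σ_n² = 1/σ₀² + n/σ².
So 1/σ₀² = 1/9.1058 − 10/100.6 = 0.109820 − 0.099404 = 0.010416.
Hence σ₀² = 1/0.010416 ≈ 96.0.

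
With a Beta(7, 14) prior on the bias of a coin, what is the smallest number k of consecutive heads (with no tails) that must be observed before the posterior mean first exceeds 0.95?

After k heads and 0 tails the posterior is Beta(7+k, 14), with mean (7+k)/(7+14+k).
Set (7+k)/(21+k) > 0.95 and solve: k > (0.95·21 − 7)/(1 − 0.95) = 259.000.
The smallest integer exceeding 259.000 is 260, and checking k=260: (267)/(281) = 0.9502 > 0.95.

k = 260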